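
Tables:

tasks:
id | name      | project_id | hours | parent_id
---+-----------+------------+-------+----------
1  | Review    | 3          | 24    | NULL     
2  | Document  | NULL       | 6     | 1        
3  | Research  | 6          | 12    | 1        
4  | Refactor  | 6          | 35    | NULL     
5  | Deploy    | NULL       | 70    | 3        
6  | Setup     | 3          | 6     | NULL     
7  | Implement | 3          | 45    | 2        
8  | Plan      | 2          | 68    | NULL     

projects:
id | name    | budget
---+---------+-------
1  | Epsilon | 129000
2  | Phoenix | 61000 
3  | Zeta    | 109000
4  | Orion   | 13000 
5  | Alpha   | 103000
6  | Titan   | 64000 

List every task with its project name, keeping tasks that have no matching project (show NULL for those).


LEFT JOIN keeps every row from tasks (the left table); where project_id has no match in projects, the project columns become NULL. Walk through each task:
  - task 1 (Review): project_id=3 -> matches Zeta
  - task 2 (Document): project_id=NULL, no match -> kept with NULL
  - task 3 (Research): project_id=6 -> matches Titan
  - task 4 (Refactor): project_id=6 -> matches Titan
  - task 5 (Deploy): project_id=NULL, no match -> kept with NULL
  - task 6 (Setup): project_id=3 -> matches Zeta
  - task 7 (Implement): project_id=3 -> matches Zeta
  - task 8 (Plan): project_id=2 -> matches Phoenix
All 8 rows appear; 2 have NULL project.

SQL:
SELECT a.name, b.name AS project
FROM tasks a
LEFT JOIN projects b ON a.project_id = b.id

Result:
name      | project
----------+--------
Review    | Zeta   
Document  | NULL   
Research  | Titan  
Refactor  | Titan  
Deploy    | NULL   
Setup     | Zeta   
Implement | Zeta   
Plan      | Phoenix


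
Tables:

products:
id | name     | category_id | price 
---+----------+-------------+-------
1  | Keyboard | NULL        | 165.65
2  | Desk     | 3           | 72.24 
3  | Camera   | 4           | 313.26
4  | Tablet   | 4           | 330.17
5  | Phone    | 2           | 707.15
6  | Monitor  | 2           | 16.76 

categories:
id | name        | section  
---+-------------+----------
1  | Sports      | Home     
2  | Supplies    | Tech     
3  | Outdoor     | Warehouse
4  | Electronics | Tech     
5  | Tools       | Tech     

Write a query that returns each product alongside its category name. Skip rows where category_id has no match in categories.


INNER JOIN keeps only products rows whose category_id matches an id in categories. Walk through each product:
  - product 1 (Keyboard): category_id=NULL, no match -> dropped
  - product 2 (Desk): category_id=3 -> matches Outdoor
  - product 3 (Camera): category_id=4 -> matches Electronics
  - product 4 (Tablet): category_id=4 -> matches Electronics
  - product 5 (Phone): category_id=2 -> matches Supplies
  - product 6 (Monitor): category_id=2 -> matches Supplies
So 1 of 6 rows is dropped.

SQL:
SELECT a.name, b.name AS category
FROM products a
INNER JOIN categories b ON a.category_id = b.id

Result:
name    | category   
--------+------------
Desk    | Outdoor    
Camera  | Electronics
Tablet  | Electronics
Phone   | Supplies   
Monitor | Supplies   


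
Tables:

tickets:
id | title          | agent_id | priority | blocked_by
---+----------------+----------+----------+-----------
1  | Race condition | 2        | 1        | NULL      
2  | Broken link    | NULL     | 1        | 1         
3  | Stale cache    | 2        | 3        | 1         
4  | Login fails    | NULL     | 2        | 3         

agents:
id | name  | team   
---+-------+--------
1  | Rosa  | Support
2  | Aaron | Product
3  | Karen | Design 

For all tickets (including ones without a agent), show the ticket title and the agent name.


LEFT JOIN keeps every row from tickets (the left table); where agent_id has no match in agents, the agent columns become NULL. Walk through each ticket:
  - ticket 1 (Race condition): agent_id=2 -> matches Aaron
  - ticket 2 (Broken link): agent_id=NULL, no match -> kept with NULL
  - ticket 3 (Stale cache): agent_id=2 -> matches Aaron
  - ticket 4 (Login fails): agent_id=NULL, no match -> kept with NULL
All 4 rows appear; 2 have NULL agent.

SQL:
SELECT a.title, b.name AS agent
FROM tickets a
LEFT JOIN agents b ON a.agent_id = b.id

Result:
title          | agent
---------------+------
Race condition | Aaron
Broken link    | NULL 
Stale cache    | Aaron
Login fails    | NULL 


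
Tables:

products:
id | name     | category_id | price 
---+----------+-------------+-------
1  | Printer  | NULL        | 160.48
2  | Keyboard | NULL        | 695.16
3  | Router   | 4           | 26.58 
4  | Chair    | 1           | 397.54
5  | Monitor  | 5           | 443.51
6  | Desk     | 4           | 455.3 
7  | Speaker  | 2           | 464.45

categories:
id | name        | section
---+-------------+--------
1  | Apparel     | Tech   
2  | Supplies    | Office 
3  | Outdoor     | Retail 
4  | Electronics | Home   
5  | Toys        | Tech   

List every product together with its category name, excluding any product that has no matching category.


INNER JOIN keeps only products rows whose category_id matches an id in categories. Walk through each product:
  - product 1 (Printer): category_id=NULL, no match -> dropped
  - product 2 (Keyboard): category_id=NULL, no match -> dropped
  - product 3 (Router): category_id=4 -> matches Electronics
  - product 4 (Chair): category_id=1 -> matches Apparel
  - product 5 (Monitor): category_id=5 -> matches Toys
  - product 6 (Desk): category_id=4 -> matches Electronics
  - product 7 (Speaker): category_id=2 -> matches Supplies
So 2 of 7 rows are dropped.

SQL:
SELECT a.name, b.name AS category
FROM products a
INNER JOIN categories b ON a.category_id = b.id

Result:
name    | category   
--------+------------
Router  | Electronics
Chair   | Apparel    
Monitor | Toys       
Desk    | Electronics
Speaker | Supplies   


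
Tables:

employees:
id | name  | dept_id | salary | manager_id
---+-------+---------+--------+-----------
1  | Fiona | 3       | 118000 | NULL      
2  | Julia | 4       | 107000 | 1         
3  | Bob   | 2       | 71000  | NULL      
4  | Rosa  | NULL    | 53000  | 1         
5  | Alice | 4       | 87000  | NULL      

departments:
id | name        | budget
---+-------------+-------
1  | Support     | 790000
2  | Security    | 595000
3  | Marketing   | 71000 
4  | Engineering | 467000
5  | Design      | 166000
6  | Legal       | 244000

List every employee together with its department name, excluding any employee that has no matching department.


INNER JOIN keeps only employees rows whose dept_id matches an id in departments. Walk through each employee:
  - employee 1 (Fiona): dept_id=3 -> matches Marketing
  - employee 2 (Julia): dept_id=4 -> matches Engineering
  - employee 3 (Bob): dept_id=2 -> matches Security
  - employee 4 (Rosa): dept_id=NULL, no match -> dropped
  - employee 5 (Alice): dept_id=4 -> matches Engineering
So 1 of 5 rows is dropped.

SQL:
SELECT a.name, b.name AS department
FROM employees a
INNER JOIN departments b ON a.dept_id = b.id

Result:
name  | department 
------+------------
Fiona | Marketing  
Julia | Engineering
Bob   | Security   
Alice | Engineering


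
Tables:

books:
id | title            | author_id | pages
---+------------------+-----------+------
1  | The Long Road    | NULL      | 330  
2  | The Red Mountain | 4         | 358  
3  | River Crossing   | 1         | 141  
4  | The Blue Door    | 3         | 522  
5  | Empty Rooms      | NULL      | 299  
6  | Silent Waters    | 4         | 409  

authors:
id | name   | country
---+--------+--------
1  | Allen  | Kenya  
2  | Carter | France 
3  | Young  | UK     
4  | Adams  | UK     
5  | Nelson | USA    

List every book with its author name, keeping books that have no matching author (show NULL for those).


LEFT JOIN keeps every row from books (the left table); where author_id has no match in authors, the author columns become NULL. Walk through each book:
  - book 1 (The Long Road): author_id=NULL, no match -> kept with NULL
  - book 2 (The Red Mountain): author_id=4 -> matches Adams
  - book 3 (River Crossing): author_id=1 -> matches Allen
  - book 4 (The Blue Door): author_id=3 -> matches Young
  - book 5 (Empty Rooms): author_id=NULL, no match -> kept with NULL
  - book 6 (Silent Waters): author_id=4 -> matches Adams
All 6 rows appear; 2 have NULL author.

SQL:
SELECT a.title, b.name AS author
FROM books a
LEFT JOIN authors b ON a.author_id = b.id

Result:
title            | author
-----------------+-------
The Long Road    | NULL  
The Red Mountain | Adams 
River Crossing   | Allen 
The Blue Door    | Young 
Empty Rooms      | NULL  
Silent Waters    | Adams 


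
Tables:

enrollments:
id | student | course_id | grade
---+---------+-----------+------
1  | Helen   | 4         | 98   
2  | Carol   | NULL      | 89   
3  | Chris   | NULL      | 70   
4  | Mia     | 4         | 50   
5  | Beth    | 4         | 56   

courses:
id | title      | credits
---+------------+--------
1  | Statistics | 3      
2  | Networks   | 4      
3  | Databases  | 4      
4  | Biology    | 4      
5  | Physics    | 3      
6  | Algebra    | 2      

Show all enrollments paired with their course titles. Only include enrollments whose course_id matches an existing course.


INNER JOIN keeps only enrollments rows whose course_id matches an id in courses. Walk through each enrollment:
  - enrollment 1 (Helen): course_id=4 -> matches Biology
  - enrollment 2 (Carol): course_id=NULL, no match -> dropped
  - enrollment 3 (Chris): course_id=NULL, no match -> dropped
  - enrollment 4 (Mia): course_id=4 -> matches Biology
  - enrollment 5 (Beth): course_id=4 -> matches Biology
So 2 of 5 rows are dropped.

SQL:
SELECT a.student, b.title AS course
FROM enrollments a
INNER JOIN courses b ON a.course_id = b.id

Result:
student | course 
--------+--------
Helen   | Biology
Mia     | Biology
Beth    | Biology


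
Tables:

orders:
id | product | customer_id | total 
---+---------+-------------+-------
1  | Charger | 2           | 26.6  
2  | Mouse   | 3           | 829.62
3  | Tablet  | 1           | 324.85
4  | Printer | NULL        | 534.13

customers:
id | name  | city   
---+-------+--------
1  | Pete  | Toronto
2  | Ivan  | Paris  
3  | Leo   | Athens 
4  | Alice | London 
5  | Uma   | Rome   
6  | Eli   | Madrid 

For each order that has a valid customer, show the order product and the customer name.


INNER JOIN keeps only orders rows whose customer_id matches an id in customers. Walk through each order:
  - order 1 (Charger): customer_id=2 -> matches Ivan
  - order 2 (Mouse): customer_id=3 -> matches Leo
  - order 3 (Tablet): customer_id=1 -> matches Pete
  - order 4 (Printer): customer_id=NULL, no match -> dropped
So 1 of 4 rows is dropped.

SQL:
SELECT a.product, b.name AS customer
FROM orders a
INNER JOIN customers b ON a.customer_id = b.id

Result:
product | customer
--------+---------
Charger | Ivan    
Mouse   | Leo     
Tablet  | Pete    


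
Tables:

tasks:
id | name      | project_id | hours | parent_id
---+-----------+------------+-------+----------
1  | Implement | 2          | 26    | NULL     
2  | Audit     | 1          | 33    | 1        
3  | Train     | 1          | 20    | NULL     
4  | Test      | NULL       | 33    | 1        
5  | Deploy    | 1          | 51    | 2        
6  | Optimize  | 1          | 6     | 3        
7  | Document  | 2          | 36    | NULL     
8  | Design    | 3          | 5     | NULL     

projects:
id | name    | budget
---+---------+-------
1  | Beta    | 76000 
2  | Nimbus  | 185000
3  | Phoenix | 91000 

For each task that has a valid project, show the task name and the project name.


INNER JOIN keeps only tasks rows whose project_id matches an id in projects. Walk through each task:
  - task 1 (Implement): project_id=2 -> matches Nimbus
  - task 2 (Audit): project_id=1 -> matches Beta
  - task 3 (Train): project_id=1 -> matches Beta
  - task 4 (Test): project_id=NULL, no match -> dropped
  - task 5 (Deploy): project_id=1 -> matches Beta
  - task 6 (Optimize): project_id=1 -> matches Beta
  - task 7 (Document): project_id=2 -> matches Nimbus
  - task 8 (Design): project_id=3 -> matches Phoenix
So 1 of 8 rows is dropped.

SQL:
SELECT a.name, b.name AS project
FROM tasks a
INNER JOIN projects b ON a.project_id = b.id

Result:
name      | project
----------+--------
Implement | Nimbus 
Audit     | Beta   
Train     | Beta   
Deploy    | Beta   
Optimize  | Beta   
Document  | Nimbus 
Design    | Phoenix


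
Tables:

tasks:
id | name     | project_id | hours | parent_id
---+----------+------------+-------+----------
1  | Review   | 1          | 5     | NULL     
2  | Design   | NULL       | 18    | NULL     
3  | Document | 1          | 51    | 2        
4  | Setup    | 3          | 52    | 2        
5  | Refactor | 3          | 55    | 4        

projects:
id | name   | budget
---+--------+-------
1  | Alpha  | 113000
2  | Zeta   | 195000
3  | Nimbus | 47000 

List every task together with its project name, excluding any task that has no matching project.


INNER JOIN keeps only tasks rows whose project_id matches an id in projects. Walk through each task:
  - task 1 (Review): project_id=1 -> matches Alpha
  - task 2 (Design): project_id=NULL, no match -> dropped
  - task 3 (Document): project_id=1 -> matches Alpha
  - task 4 (Setup): project_id=3 -> matches Nimbus
  - task 5 (Refactor): project_id=3 -> matches Nimbus
So 1 of 5 rows is dropped.

SQL:
SELECT a.name, b.name AS project
FROM tasks a
INNER JOIN projects b ON a.project_id = b.id

Result:
name     | project
---------+--------
Review   | Alpha  
Document | Alpha  
Setup    | Nimbus 
Refactor | Nimbus 


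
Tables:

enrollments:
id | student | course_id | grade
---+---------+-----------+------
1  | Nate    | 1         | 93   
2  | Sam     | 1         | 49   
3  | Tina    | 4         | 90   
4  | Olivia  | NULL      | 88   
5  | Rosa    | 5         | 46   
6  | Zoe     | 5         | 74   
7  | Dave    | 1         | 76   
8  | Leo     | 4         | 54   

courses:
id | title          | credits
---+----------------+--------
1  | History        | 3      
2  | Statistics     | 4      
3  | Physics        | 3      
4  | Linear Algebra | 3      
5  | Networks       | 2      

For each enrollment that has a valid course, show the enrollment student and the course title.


INNER JOIN keeps only enrollments rows whose course_id matches an id in courses. Walk through each enrollment:
  - enrollment 1 (Nate): course_id=1 -> matches History
  - enrollment 2 (Sam): course_id=1 -> matches History
  - enrollment 3 (Tina): course_id=4 -> matches Linear Algebra
  - enrollment 4 (Olivia): course_id=NULL, no match -> dropped
  - enrollment 5 (Rosa): course_id=5 -> matches Networks
  - enrollment 6 (Zoe): course_id=5 -> matches Networks
  - enrollment 7 (Dave): course_id=1 -> matches History
  - enrollment 8 (Leo): course_id=4 -> matches Linear Algebra
So 1 of 8 rows is dropped.

SQL:
SELECT a.student, b.title AS course
FROM enrollments a
INNER JOIN courses b ON a.course_id = b.id

Result:
student | course        
--------+---------------
Nate    | History       
Sam     | History       
Tina    | Linear Algebra
Rosa    | Networks      
Zoe     | Networks      
Dave    | History       
Leo     | Linear Algebra


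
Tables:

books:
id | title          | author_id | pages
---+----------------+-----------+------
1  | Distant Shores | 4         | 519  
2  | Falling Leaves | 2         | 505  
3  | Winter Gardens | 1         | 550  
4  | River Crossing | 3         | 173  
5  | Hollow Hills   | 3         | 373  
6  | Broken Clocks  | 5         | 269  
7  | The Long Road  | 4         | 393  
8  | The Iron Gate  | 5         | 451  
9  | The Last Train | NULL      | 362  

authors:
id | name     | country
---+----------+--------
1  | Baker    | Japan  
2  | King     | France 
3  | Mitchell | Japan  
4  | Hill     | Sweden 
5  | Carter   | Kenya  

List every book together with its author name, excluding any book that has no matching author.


INNER JOIN keeps only books rows whose author_id matches an id in authors. Walk through each book:
  - book 1 (Distant Shores): author_id=4 -> matches Hill
  - book 2 (Falling Leaves): author_id=2 -> matches King
  - book 3 (Winter Gardens): author_id=1 -> matches Baker
  - book 4 (River Crossing): author_id=3 -> matches Mitchell
  - book 5 (Hollow Hills): author_id=3 -> matches Mitchell
  - book 6 (Broken Clocks): author_id=5 -> matches Carter
  - book 7 (The Long Road): author_id=4 -> matches Hill
  - book 8 (The Iron Gate): author_id=5 -> matches Carter
  - book 9 (The Last Train): author_id=NULL, no match -> dropped
So 1 of 9 rows is dropped.

SQL:
SELECT a.title, b.name AS author
FROM books a
INNER JOIN authors b ON a.author_id = b.id

Result:
title          | author  
---------------+---------
Distant Shores | Hill    
Falling Leaves | King    
Winter Gardens | Baker   
River Crossing | Mitchell
Hollow Hills   | Mitchell
Broken Clocks  | Carter  
The Long Road  | Hill    
The Iron Gate  | Carter  


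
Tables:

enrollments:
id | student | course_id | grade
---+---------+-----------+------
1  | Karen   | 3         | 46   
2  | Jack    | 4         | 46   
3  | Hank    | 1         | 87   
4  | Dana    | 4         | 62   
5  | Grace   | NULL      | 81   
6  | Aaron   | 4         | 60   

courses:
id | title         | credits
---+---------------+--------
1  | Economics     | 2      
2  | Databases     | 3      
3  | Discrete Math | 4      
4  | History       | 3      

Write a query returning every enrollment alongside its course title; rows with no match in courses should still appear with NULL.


LEFT JOIN keeps every row from enrollments (the left table); where course_id has no match in courses, the course columns become NULL. Walk through each enrollment:
  - enrollment 1 (Karen): course_id=3 -> matches Discrete Math
  - enrollment 2 (Jack): course_id=4 -> matches History
  - enrollment 3 (Hank): course_id=1 -> matches Economics
  - enrollment 4 (Dana): course_id=4 -> matches History
  - enrollment 5 (Grace): course_id=NULL, no match -> kept with NULL
  - enrollment 6 (Aaron): course_id=4 -> matches History
All 6 rows appear; 1 has NULL course.

SQL:
SELECT a.student, b.title AS course
FROM enrollments a
LEFT JOIN courses b ON a.course_id = b.id

Result:
student | course       
--------+--------------
Karen   | Discrete Math
Jack    | History      
Hank    | Economics    
Dana    | History      
Grace   | NULL         
Aaron   | History      


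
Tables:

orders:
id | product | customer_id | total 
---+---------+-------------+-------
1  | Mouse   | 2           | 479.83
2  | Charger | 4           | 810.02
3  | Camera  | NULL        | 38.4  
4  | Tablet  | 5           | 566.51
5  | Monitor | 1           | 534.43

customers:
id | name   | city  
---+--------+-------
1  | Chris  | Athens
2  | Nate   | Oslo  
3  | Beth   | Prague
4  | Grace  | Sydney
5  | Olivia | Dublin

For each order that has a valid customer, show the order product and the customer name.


INNER JOIN keeps only orders rows whose customer_id matches an id in customers. Walk through each order:
  - order 1 (Mouse): customer_id=2 -> matches Nate
  - order 2 (Charger): customer_id=4 -> matches Grace
  - order 3 (Camera): customer_id=NULL, no match -> dropped
  - order 4 (Tablet): customer_id=5 -> matches Olivia
  - order 5 (Monitor): customer_id=1 -> matches Chris
So 1 of 5 rows is dropped.

SQL:
SELECT a.product, b.name AS customer
FROM orders a
INNER JOIN customers b ON a.customer_id = b.id

Result:
product | customer
--------+---------
Mouse   | Nate    
Charger | Grace   
Tablet  | Olivia  
Monitor | Chris   


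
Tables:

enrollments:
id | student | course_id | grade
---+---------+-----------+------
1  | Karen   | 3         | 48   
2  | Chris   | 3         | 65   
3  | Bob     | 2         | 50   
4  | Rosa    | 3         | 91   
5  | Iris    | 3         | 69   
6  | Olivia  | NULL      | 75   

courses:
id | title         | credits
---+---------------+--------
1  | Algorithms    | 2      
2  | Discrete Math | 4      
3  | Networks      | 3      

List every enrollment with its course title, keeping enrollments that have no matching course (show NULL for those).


LEFT JOIN keeps every row from enrollments (the left table); where course_id has no match in courses, the course columns become NULL. Walk through each enrollment:
  - enrollment 1 (Karen): course_id=3 -> matches Networks
  - enrollment 2 (Chris): course_id=3 -> matches Networks
  - enrollment 3 (Bob): course_id=2 -> matches Discrete Math
  - enrollment 4 (Rosa): course_id=3 -> matches Networks
  - enrollment 5 (Iris): course_id=3 -> matches Networks
  - enrollment 6 (Olivia): course_id=NULL, no match -> kept with NULL
All 6 rows appear; 1 has NULL course.

SQL:
SELECT a.student, b.title AS course
FROM enrollments a
LEFT JOIN courses b ON a.course_id = b.id

Result:
student | course       
--------+--------------
Karen   | Networks     
Chris   | Networks     
Bob     | Discrete Math
Rosa    | Networks     
Iris    | Networks     
Olivia  | NULL         


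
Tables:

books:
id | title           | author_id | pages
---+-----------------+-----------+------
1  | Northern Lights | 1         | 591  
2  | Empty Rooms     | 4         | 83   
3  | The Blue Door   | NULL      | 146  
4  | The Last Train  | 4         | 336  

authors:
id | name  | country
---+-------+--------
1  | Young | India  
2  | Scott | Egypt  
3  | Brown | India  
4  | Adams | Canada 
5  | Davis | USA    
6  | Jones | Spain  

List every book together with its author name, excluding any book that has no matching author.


INNER JOIN keeps only books rows whose author_id matches an id in authors. Walk through each book:
  - book 1 (Northern Lights): author_id=1 -> matches Young
  - book 2 (Empty Rooms): author_id=4 -> matches Adams
  - book 3 (The Blue Door): author_id=NULL, no match -> dropped
  - book 4 (The Last Train): author_id=4 -> matches Adams
So 1 of 4 rows is dropped.

SQL:
SELECT a.title, b.name AS author
FROM books a
INNER JOIN authors b ON a.author_id = b.id

Result:
title           | author
----------------+-------
Northern Lights | Young 
Empty Rooms     | Adams 
The Last Train  | Adams 


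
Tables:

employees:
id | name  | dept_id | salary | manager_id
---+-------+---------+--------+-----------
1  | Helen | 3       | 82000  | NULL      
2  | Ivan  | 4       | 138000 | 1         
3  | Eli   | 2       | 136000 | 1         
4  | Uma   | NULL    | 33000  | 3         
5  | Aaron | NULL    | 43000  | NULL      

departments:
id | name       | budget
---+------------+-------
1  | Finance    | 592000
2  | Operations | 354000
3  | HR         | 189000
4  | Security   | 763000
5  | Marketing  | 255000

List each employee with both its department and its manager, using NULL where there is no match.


Two LEFT JOINs from the same base table employees: one to departments via dept_id, one to employees itself via manager_id. Both are LEFT so every employee is preserved.
Match against departments:
  - employee 1 (Helen): dept_id=3 -> matches HR
  - employee 2 (Ivan): dept_id=4 -> matches Security
  - employee 3 (Eli): dept_id=2 -> matches Operations
  - employee 4 (Uma): dept_id=NULL, no match -> kept with NULL
  - employee 5 (Aaron): dept_id=NULL, no match -> kept with NULL
Match against employees (self):
  - employee 1 (Helen): manager_id=NULL -> NULL
  - employee 2 (Ivan): manager_id=1 -> Helen
  - employee 3 (Eli): manager_id=1 -> Helen
  - employee 4 (Uma): manager_id=3 -> Eli
  - employee 5 (Aaron): manager_id=NULL -> NULL

SQL:
SELECT a.name, b.name AS department, c.name AS manager
FROM employees a
LEFT JOIN departments b ON a.dept_id = b.id
LEFT JOIN employees c ON a.manager_id = c.id

Result:
name  | department | manager
------+------------+--------
Helen | HR         | NULL   
Ivan  | Security   | Helen  
Eli   | Operations | Helen  
Uma   | NULL       | Eli    
Aaron | NULL       | NULL   


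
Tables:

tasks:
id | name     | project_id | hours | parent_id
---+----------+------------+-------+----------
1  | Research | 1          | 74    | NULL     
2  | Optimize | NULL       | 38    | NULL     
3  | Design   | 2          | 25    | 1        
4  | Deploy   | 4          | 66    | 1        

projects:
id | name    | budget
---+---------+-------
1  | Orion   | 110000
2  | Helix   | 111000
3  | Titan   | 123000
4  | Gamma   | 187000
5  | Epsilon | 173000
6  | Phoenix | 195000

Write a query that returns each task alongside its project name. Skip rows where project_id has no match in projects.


INNER JOIN keeps only tasks rows whose project_id matches an id in projects. Walk through each task:
  - task 1 (Research): project_id=1 -> matches Orion
  - task 2 (Optimize): project_id=NULL, no match -> dropped
  - task 3 (Design): project_id=2 -> matches Helix
  - task 4 (Deploy): project_id=4 -> matches Gamma
So 1 of 4 rows is dropped.

SQL:
SELECT a.name, b.name AS project
FROM tasks a
INNER JOIN projects b ON a.project_id = b.id

Result:
name     | project
---------+--------
Research | Orion  
Design   | Helix  
Deploy   | Gamma  


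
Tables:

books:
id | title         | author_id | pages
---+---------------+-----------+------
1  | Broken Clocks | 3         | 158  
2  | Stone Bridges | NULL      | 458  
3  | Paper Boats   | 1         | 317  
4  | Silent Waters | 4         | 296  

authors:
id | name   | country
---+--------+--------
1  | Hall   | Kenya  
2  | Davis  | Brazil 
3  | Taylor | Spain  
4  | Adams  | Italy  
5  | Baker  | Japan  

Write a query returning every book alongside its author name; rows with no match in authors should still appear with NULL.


LEFT JOIN keeps every row from books (the left table); where author_id has no match in authors, the author columns become NULL. Walk through each book:
  - book 1 (Broken Clocks): author_id=3 -> matches Taylor
  - book 2 (Stone Bridges): author_id=NULL, no match -> kept with NULL
  - book 3 (Paper Boats): author_id=1 -> matches Hall
  - book 4 (Silent Waters): author_id=4 -> matches Adams
All 4 rows appear; 1 has NULL author.

SQL:
SELECT a.title, b.name AS author
FROM books a
LEFT JOIN authors b ON a.author_id = b.id

Result:
title         | author
--------------+-------
Broken Clocks | Taylor
Stone Bridges | NULL  
Paper Boats   | Hall  
Silent Waters | Adams 


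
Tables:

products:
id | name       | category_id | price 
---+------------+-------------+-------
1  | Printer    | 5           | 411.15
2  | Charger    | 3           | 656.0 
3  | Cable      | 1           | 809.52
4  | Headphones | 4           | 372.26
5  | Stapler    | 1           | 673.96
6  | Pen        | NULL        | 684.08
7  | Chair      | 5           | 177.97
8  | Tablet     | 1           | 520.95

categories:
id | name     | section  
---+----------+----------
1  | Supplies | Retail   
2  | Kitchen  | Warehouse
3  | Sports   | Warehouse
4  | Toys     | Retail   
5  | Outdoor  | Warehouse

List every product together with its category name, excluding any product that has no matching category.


INNER JOIN keeps only products rows whose category_id matches an id in categories. Walk through each product:
  - product 1 (Printer): category_id=5 -> matches Outdoor
  - product 2 (Charger): category_id=3 -> matches Sports
  - product 3 (Cable): category_id=1 -> matches Supplies
  - product 4 (Headphones): category_id=4 -> matches Toys
  - product 5 (Stapler): category_id=1 -> matches Supplies
  - product 6 (Pen): category_id=NULL, no match -> dropped
  - product 7 (Chair): category_id=5 -> matches Outdoor
  - product 8 (Tablet): category_id=1 -> matches Supplies
So 1 of 8 rows is dropped.

SQL:
SELECT a.name, b.name AS category
FROM products a
INNER JOIN categories b ON a.category_id = b.id

Result:
name       | category
-----------+---------
Printer    | Outdoor 
Charger    | Sports  
Cable      | Supplies
Headphones | Toys    
Stapler    | Supplies
Chair      | Outdoor 
Tablet     | Supplies


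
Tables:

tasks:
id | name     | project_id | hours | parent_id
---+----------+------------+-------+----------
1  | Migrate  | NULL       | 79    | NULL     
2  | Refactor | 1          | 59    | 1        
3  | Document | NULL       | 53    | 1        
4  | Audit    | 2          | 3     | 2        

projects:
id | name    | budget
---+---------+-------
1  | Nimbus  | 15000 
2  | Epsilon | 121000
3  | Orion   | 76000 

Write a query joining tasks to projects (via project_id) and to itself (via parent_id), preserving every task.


Two LEFT JOINs from the same base table tasks: one to projects via project_id, one to tasks itself via parent_id. Both are LEFT so every task is preserved.
Match against projects:
  - task 1 (Migrate): project_id=NULL, no match -> kept with NULL
  - task 2 (Refactor): project_id=1 -> matches Nimbus
  - task 3 (Document): project_id=NULL, no match -> kept with NULL
  - task 4 (Audit): project_id=2 -> matches Epsilon
Match against tasks (self):
  - task 1 (Migrate): parent_id=NULL -> NULL
  - task 2 (Refactor): parent_id=1 -> Migrate
  - task 3 (Document): parent_id=1 -> Migrate
  - task 4 (Audit): parent_id=2 -> Refactor

SQL:
SELECT a.name, b.name AS project, c.name AS parent
FROM tasks a
LEFT JOIN projects b ON a.project_id = b.id
LEFT JOIN tasks c ON a.parent_id = c.id

Result:
name     | project | parent  
---------+---------+---------
Migrate  | NULL    | NULL    
Refactor | Nimbus  | Migrate 
Document | NULL    | Migrate 
Audit    | Epsilon | Refactor


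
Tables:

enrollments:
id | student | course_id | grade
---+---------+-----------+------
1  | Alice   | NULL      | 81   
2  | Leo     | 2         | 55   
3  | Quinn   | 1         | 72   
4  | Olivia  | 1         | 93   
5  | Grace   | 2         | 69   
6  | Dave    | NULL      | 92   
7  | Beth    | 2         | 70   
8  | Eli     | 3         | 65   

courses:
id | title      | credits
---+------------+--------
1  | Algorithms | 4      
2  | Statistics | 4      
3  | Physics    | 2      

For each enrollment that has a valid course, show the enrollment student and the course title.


INNER JOIN keeps only enrollments rows whose course_id matches an id in courses. Walk through each enrollment:
  - enrollment 1 (Alice): course_id=NULL, no match -> dropped
  - enrollment 2 (Leo): course_id=2 -> matches Statistics
  - enrollment 3 (Quinn): course_id=1 -> matches Algorithms
  - enrollment 4 (Olivia): course_id=1 -> matches Algorithms
  - enrollment 5 (Grace): course_id=2 -> matches Statistics
  - enrollment 6 (Dave): course_id=NULL, no match -> dropped
  - enrollment 7 (Beth): course_id=2 -> matches Statistics
  - enrollment 8 (Eli): course_id=3 -> matches Physics
So 2 of 8 rows are dropped.

SQL:
SELECT a.student, b.title AS course
FROM enrollments a
INNER JOIN courses b ON a.course_id = b.id

Result:
student | course    
--------+-----------
Leo     | Statistics
Quinn   | Algorithms
Olivia  | Algorithms
Grace   | Statistics
Beth    | Statistics
Eli     | Physics   


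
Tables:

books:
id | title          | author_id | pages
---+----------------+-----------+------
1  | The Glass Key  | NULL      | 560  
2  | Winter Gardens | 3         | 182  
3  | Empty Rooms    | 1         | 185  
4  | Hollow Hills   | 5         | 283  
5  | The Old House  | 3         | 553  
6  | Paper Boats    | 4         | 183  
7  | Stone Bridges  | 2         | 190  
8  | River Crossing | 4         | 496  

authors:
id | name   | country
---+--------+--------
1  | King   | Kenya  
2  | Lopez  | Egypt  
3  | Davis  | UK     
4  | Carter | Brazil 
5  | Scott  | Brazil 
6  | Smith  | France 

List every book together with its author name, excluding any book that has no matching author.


INNER JOIN keeps only books rows whose author_id matches an id in authors. Walk through each book:
  - book 1 (The Glass Key): author_id=NULL, no match -> dropped
  - book 2 (Winter Gardens): author_id=3 -> matches Davis
  - book 3 (Empty Rooms): author_id=1 -> matches King
  - book 4 (Hollow Hills): author_id=5 -> matches Scott
  - book 5 (The Old House): author_id=3 -> matches Davis
  - book 6 (Paper Boats): author_id=4 -> matches Carter
  - book 7 (Stone Bridges): author_id=2 -> matches Lopez
  - book 8 (River Crossing): author_id=4 -> matches Carter
So 1 of 8 rows is dropped.

SQL:
SELECT a.title, b.name AS author
FROM books a
INNER JOIN authors b ON a.author_id = b.id

Result:
title          | author
---------------+-------
Winter Gardens | Davis 
Empty Rooms    | King  
Hollow Hills   | Scott 
The Old House  | Davis 
Paper Boats    | Carter
Stone Bridges  | Lopez 
River Crossing | Carter


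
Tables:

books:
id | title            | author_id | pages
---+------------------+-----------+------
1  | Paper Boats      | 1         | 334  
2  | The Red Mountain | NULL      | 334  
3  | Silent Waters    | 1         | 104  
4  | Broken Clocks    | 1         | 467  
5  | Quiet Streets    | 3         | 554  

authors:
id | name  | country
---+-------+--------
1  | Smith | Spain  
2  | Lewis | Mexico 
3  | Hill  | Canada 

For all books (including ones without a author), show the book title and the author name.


LEFT JOIN keeps every row from books (the left table); where author_id has no match in authors, the author columns become NULL. Walk through each book:
  - book 1 (Paper Boats): author_id=1 -> matches Smith
  - book 2 (The Red Mountain): author_id=NULL, no match -> kept with NULL
  - book 3 (Silent Waters): author_id=1 -> matches Smith
  - book 4 (Broken Clocks): author_id=1 -> matches Smith
  - book 5 (Quiet Streets): author_id=3 -> matches Hill
All 5 rows appear; 1 has NULL author.

SQL:
SELECT a.title, b.name AS author
FROM books a
LEFT JOIN authors b ON a.author_id = b.id

Result:
title            | author
-----------------+-------
Paper Boats      | Smith 
The Red Mountain | NULL  
Silent Waters    | Smith 
Broken Clocks    | Smith 
Quiet Streets    | Hill  


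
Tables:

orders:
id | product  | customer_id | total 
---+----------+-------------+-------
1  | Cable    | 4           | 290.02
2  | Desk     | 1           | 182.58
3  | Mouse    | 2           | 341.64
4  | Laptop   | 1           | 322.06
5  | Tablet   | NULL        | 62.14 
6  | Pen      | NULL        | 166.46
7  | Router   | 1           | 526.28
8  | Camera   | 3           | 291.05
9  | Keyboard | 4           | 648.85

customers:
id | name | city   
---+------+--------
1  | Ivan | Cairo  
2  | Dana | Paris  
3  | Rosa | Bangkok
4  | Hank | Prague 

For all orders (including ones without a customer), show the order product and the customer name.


LEFT JOIN keeps every row from orders (the left table); where customer_id has no match in customers, the customer columns become NULL. Walk through each order:
  - order 1 (Cable): customer_id=4 -> matches Hank
  - order 2 (Desk): customer_id=1 -> matches Ivan
  - order 3 (Mouse): customer_id=2 -> matches Dana
  - order 4 (Laptop): customer_id=1 -> matches Ivan
  - order 5 (Tablet): customer_id=NULL, no match -> kept with NULL
  - order 6 (Pen): customer_id=NULL, no match -> kept with NULL
  - order 7 (Router): customer_id=1 -> matches Ivan
  - order 8 (Camera): customer_id=3 -> matches Rosa
  - order 9 (Keyboard): customer_id=4 -> matches Hank
All 9 rows appear; 2 have NULL customer.

SQL:
SELECT a.product, b.name AS customer
FROM orders a
LEFT JOIN customers b ON a.customer_id = b.id

Result:
product  | customer
---------+---------
Cable    | Hank    
Desk     | Ivan    
Mouse    | Dana    
Laptop   | Ivan    
Tablet   | NULL    
Pen      | NULL    
Router   | Ivan    
Camera   | Rosa    
Keyboard | Hank    


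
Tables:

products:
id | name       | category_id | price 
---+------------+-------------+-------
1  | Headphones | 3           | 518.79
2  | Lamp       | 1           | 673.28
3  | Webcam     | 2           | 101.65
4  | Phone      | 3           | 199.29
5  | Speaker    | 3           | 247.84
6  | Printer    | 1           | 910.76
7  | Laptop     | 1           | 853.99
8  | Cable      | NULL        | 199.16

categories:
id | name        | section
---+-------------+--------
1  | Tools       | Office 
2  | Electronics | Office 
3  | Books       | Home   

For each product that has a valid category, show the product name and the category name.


INNER JOIN keeps only products rows whose category_id matches an id in categories. Walk through each product:
  - product 1 (Headphones): category_id=3 -> matches Books
  - product 2 (Lamp): category_id=1 -> matches Tools
  - product 3 (Webcam): category_id=2 -> matches Electronics
  - product 4 (Phone): category_id=3 -> matches Books
  - product 5 (Speaker): category_id=3 -> matches Books
  - product 6 (Printer): category_id=1 -> matches Tools
  - product 7 (Laptop): category_id=1 -> matches Tools
  - product 8 (Cable): category_id=NULL, no match -> dropped
So 1 of 8 rows is dropped.

SQL:
SELECT a.name, b.name AS category
FROM products a
INNER JOIN categories b ON a.category_id = b.id

Result:
name       | category   
-----------+------------
Headphones | Books      
Lamp       | Tools      
Webcam     | Electronics
Phone      | Books      
Speaker    | Books      
Printer    | Tools      
Laptop     | Tools      


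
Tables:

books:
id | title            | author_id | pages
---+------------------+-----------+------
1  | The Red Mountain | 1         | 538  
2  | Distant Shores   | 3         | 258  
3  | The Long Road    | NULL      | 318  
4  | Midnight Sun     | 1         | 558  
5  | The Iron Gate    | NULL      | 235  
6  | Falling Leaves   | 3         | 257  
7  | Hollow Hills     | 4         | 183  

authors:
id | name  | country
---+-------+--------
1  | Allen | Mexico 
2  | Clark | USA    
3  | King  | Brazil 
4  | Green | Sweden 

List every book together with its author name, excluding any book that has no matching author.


INNER JOIN keeps only books rows whose author_id matches an id in authors. Walk through each book:
  - book 1 (The Red Mountain): author_id=1 -> matches Allen
  - book 2 (Distant Shores): author_id=3 -> matches King
  - book 3 (The Long Road): author_id=NULL, no match -> dropped
  - book 4 (Midnight Sun): author_id=1 -> matches Allen
  - book 5 (The Iron Gate): author_id=NULL, no match -> dropped
  - book 6 (Falling Leaves): author_id=3 -> matches King
  - book 7 (Hollow Hills): author_id=4 -> matches Green
So 2 of 7 rows are dropped.

SQL:
SELECT a.title, b.name AS author
FROM books a
INNER JOIN authors b ON a.author_id = b.id

Result:
title            | author
-----------------+-------
The Red Mountain | Allen 
Distant Shores   | King  
Midnight Sun     | Allen 
Falling Leaves   | King  
Hollow Hills     | Green 


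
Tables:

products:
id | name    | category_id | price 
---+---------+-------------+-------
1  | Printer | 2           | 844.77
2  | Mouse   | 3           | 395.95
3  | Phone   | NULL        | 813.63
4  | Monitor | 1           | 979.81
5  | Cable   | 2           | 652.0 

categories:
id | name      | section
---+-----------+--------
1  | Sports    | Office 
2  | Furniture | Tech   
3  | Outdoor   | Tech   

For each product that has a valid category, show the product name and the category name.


INNER JOIN keeps only products rows whose category_id matches an id in categories. Walk through each product:
  - product 1 (Printer): category_id=2 -> matches Furniture
  - product 2 (Mouse): category_id=3 -> matches Outdoor
  - product 3 (Phone): category_id=NULL, no match -> dropped
  - product 4 (Monitor): category_id=1 -> matches Sports
  - product 5 (Cable): category_id=2 -> matches Furniture
So 1 of 5 rows is dropped.

SQL:
SELECT a.name, b.name AS category
FROM products a
INNER JOIN categories b ON a.category_id = b.id

Result:
name    | category 
--------+----------
Printer | Furniture
Mouse   | Outdoor  
Monitor | Sports   
Cable   | Furniture


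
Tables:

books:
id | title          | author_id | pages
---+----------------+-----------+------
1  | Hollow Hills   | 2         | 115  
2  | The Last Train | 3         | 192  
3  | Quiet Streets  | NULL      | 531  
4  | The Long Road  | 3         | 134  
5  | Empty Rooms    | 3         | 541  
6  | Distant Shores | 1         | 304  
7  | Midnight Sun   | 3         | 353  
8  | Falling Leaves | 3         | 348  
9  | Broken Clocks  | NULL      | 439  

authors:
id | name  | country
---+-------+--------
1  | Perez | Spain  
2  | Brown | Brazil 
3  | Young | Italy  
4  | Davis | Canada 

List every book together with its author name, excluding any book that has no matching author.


INNER JOIN keeps only books rows whose author_id matches an id in authors. Walk through each book:
  - book 1 (Hollow Hills): author_id=2 -> matches Brown
  - book 2 (The Last Train): author_id=3 -> matches Young
  - book 3 (Quiet Streets): author_id=NULL, no match -> dropped
  - book 4 (The Long Road): author_id=3 -> matches Young
  - book 5 (Empty Rooms): author_id=3 -> matches Young
  - book 6 (Distant Shores): author_id=1 -> matches Perez
  - book 7 (Midnight Sun): author_id=3 -> matches Young
  - book 8 (Falling Leaves): author_id=3 -> matches Young
  - book 9 (Broken Clocks): author_id=NULL, no match -> dropped
So 2 of 9 rows are dropped.

SQL:
SELECT a.title, b.name AS author
FROM books a
INNER JOIN authors b ON a.author_id = b.id

Result:
title          | author
---------------+-------
Hollow Hills   | Brown 
The Last Train | Young 
The Long Road  | Young 
Empty Rooms    | Young 
Distant Shores | Perez 
Midnight Sun   | Young 
Falling Leaves | Young 
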